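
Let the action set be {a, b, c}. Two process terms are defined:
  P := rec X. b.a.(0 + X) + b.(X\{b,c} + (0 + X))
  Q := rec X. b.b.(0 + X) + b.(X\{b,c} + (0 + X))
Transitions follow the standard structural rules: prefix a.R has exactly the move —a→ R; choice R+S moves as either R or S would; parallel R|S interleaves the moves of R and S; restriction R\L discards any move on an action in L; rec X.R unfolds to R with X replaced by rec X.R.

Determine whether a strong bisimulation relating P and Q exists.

NO

Reachable graph of P (4 states):
  u0 = rec X. b.a.(0 + X) + b.(X\{b,c} + (0 + X)) :: ··b··> u1, ··b··> u2
  u1 = (rec X. b.a.(0 + X) + b.(X\{b,c} + (0 + X)))\{b,c} + (0 + (rec X. b.a.(0 + X) + b.(X\{b,c} + (0 + X)))) :: ··b··> u1, ··b··> u2
  u2 = a.(0 + (rec X. b.a.(0 + X) + b.(X\{b,c} + (0 + X)))) :: ··a··> u3
  u3 = 0 + (rec X. b.a.(0 + X) + b.(X\{b,c} + (0 + X))) :: ··b··> u1, ··b··> u2
Reachable graph of Q (4 states):
  v0 = rec X. b.b.(0 + X) + b.(X\{b,c} + (0 + X)) :: ··b··> v1, ··b··> v2
  v1 = (rec X. b.b.(0 + X) + b.(X\{b,c} + (0 + X)))\{b,c} + (0 + (rec X. b.b.(0 + X) + b.(X\{b,c} + (0 + X)))) :: ··b··> v1, ··b··> v2
  v2 = b.(0 + (rec X. b.b.(0 + X) + b.(X\{b,c} + (0 + X)))) :: ··b··> v3
  v3 = 0 + (rec X. b.b.(0 + X) + b.(X\{b,c} + (0 + X))) :: ··b··> v1, ··b··> v2
Partition-refinement fixed point:
  B0 = {u0, u1, u3}
  B1 = {u2}
  B2 = {v0, v1, v2, v3}
u0 ∈ B0, v0 ∈ B2 → different blocks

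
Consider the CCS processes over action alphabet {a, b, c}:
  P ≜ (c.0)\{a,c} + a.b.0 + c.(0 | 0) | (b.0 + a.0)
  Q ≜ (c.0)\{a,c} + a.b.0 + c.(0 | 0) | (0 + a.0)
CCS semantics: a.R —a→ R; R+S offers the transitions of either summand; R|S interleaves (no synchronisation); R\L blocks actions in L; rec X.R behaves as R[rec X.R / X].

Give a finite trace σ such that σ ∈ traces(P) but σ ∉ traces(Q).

Reachable graph of P (6 states):
  u0 = (c.0)\{a,c} + a.b.0 + c.(0 | 0) | (b.0 + a.0) :: ··a··> u1, ··a··> u2, ··b··> u2, ··c··> u3
  u1 = b.0 :: ··b··> u4
  u2 = c.(0 | 0) | 0 :: ··c··> u5
  u3 = 0 | 0 | (b.0 + a.0) :: ··a··> u5, ··b··> u5
  u4 = 0 :: deadlocked
  u5 = 0 | 0 | 0 :: deadlocked
Reachable graph of Q (6 states):
  v0 = (c.0)\{a,c} + a.b.0 + c.(0 | 0) | (0 + a.0) :: ··a··> v1, ··a··> v2, ··c··> v3
  v1 = b.0 :: ··b··> v4
  v2 = c.(0 | 0) | 0 :: ··c··> v5
  v3 = 0 | 0 | (0 + a.0) :: ··a··> v5
  v4 = 0 :: deadlocked
  v5 = 0 | 0 | 0 :: deadlocked
Executing b from P (initial set {u0}):
  after b @ step 1: {u2}
  P completes σ.
Executing b from Q (initial set {v0}):
  after b @ step 1: ∅  — Q cannot continue

b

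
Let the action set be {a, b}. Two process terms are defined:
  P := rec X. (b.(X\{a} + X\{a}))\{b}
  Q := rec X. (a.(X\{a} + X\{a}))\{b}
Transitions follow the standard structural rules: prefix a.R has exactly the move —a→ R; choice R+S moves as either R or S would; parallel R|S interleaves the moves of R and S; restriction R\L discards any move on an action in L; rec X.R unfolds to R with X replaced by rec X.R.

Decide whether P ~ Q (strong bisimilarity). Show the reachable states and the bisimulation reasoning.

Reachable graph of P (1 states):
  u0 = rec X. (b.(X\{a} + X\{a}))\{b} :: deadlocked
Reachable graph of Q (2 states):
  v0 = rec X. (a.(X\{a} + X\{a}))\{b} :: -a-> v1
  v1 = ((rec X. (a.(X\{a} + X\{a}))\{b})\{a} + (rec X. (a.(X\{a} + X\{a}))\{b})\{a})\{b} :: deadlocked
Coarsest stable partition (strong bisimilarity classes):
  B0 = {u0, v1}
  B1 = {v0}
u0 ∈ B0, v0 ∈ B1 → different blocks

NO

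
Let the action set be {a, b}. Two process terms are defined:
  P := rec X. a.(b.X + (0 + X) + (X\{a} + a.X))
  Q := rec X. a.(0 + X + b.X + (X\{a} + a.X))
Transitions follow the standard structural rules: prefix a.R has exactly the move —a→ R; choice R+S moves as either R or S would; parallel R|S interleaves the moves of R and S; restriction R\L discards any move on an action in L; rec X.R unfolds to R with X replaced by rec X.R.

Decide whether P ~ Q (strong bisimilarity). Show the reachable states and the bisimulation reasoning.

Reachable graph of P (2 states):
  p0 = rec X. a.(b.X + (0 + X) + (X\{a} + a.X)) :: --a--▸ p1
  p1 = b.(rec X. a.(b.X + (0 + X) + (X\{a} + a.X))) + (0 + (rec X. a.(b.X + (0 + X) + (X\{a} + a.X)))) + ((rec X. a.(b.X + (0 + X) + (X\{a} + a.X)))\{a} + a.(rec X. a.(b.X + (0 + X) + (X\{a} + a.X)))) :: --a--▸ p0, --a--▸ p1, --b--▸ p0
Reachable graph of Q (2 states):
  q0 = rec X. a.(0 + X + b.X + (X\{a} + a.X)) :: --a--▸ q1
  q1 = 0 + (rec X. a.(0 + X + b.X + (X\{a} + a.X))) + b.(rec X. a.(0 + X + b.X + (X\{a} + a.X))) + ((rec X. a.(0 + X + b.X + (X\{a} + a.X)))\{a} + a.(rec X. a.(0 + X + b.X + (X\{a} + a.X)))) :: --a--▸ q0, --a--▸ q1, --b--▸ q0
Partition-refinement fixed point:
  B0 = {p0, q0}
  B1 = {p1, q1}
p0 ∈ B0, q0 ∈ B0 → same block

YES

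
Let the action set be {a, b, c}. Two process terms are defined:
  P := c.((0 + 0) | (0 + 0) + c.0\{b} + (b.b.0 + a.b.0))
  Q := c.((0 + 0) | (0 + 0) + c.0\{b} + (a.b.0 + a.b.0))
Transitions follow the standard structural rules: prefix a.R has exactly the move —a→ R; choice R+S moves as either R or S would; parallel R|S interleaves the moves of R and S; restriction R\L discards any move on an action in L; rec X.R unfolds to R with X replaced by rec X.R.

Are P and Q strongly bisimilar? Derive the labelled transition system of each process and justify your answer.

LTS(P): 5 reachable states
  p0 = c.((0 + 0) | (0 + 0) + c.0\{b} + (b.b.0 + a.b.0)) → —c→ p1
  p1 = (0 + 0) | (0 + 0) + c.0\{b} + (b.b.0 + a.b.0) → —a→ p2, —b→ p2, —c→ p3
  p2 = b.0 → —b→ p4
  p3 = 0\{b} → stopped
  p4 = 0 → stopped
LTS(Q): 5 reachable states
  q0 = c.((0 + 0) | (0 + 0) + c.0\{b} + (a.b.0 + a.b.0)) → —c→ q1
  q1 = (0 + 0) | (0 + 0) + c.0\{b} + (a.b.0 + a.b.0) → —a→ q2, —c→ q3
  q2 = b.0 → —b→ q4
  q3 = 0\{b} → stopped
  q4 = 0 → stopped
Bisimilarity quotient blocks:
  B0 = {p0}
  B1 = {p1}
  B2 = {p2, q2}
  B3 = {p3, p4, q3, q4}
  B4 = {q0}
  B5 = {q1}
p0 ∈ B0, q0 ∈ B4 → different blocks

NO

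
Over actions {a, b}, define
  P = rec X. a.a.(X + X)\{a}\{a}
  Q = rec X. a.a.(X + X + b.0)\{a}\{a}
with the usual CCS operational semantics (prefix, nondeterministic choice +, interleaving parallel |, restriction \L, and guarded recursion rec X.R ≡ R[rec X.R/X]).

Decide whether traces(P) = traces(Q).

Reachable graph of P (3 states):
  m0 = rec X. a.a.(X + X)\{a}\{a} | =a=> m1
  m1 = a.((rec X. a.a.(X + X)\{a}\{a}) + (rec X. a.a.(X + X)\{a}\{a}))\{a}\{a} | =a=> m2
  m2 = ((rec X. a.a.(X + X)\{a}\{a}) + (rec X. a.a.(X + X)\{a}\{a}))\{a}\{a} | ·
Reachable graph of Q (4 states):
  n0 = rec X. a.a.(X + X + b.0)\{a}\{a} | =a=> n1
  n1 = a.((rec X. a.a.(X + X + b.0)\{a}\{a}) + (rec X. a.a.(X + X + b.0)\{a}\{a}) + b.0)\{a}\{a} | =a=> n2
  n2 = ((rec X. a.a.(X + X + b.0)\{a}\{a}) + (rec X. a.a.(X + X + b.0)\{a}\{a}) + b.0)\{a}\{a} | =b=> n3
  n3 = 0\{a}\{a} | ·
Trace ⟨aab⟩ through Q, begin at {n0}:
  after a @ step 1: {n1}
  after a @ step 2: {n2}
  after b @ step 3: {n3}
  Q completes σ.
Trace ⟨aab⟩ through P, begin at {m0}:
  after a @ step 1: {m1}
  after a @ step 2: {m2}
  after b @ step 3: ∅ (P stuck)

traces(P) ≠ traces(Q) — witness ⟨aab⟩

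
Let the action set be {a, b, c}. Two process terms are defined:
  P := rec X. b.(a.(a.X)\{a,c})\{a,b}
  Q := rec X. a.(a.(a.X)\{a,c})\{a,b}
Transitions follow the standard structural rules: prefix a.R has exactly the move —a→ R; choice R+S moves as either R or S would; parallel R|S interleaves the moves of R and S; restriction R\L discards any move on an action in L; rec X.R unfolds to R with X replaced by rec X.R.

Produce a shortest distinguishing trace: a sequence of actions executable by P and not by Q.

b

P's transition system — 2 states:
  s0 = rec X. b.(a.(a.X)\{a,c})\{a,b} ⊢ ··b··> s1
  s1 = (a.(a.(rec X. b.(a.(a.X)\{a,c})\{a,b}))\{a,c})\{a,b} ⊢ stopped
Q's transition system — 2 states:
  t0 = rec X. a.(a.(a.X)\{a,c})\{a,b} ⊢ ··a··> t1
  t1 = (a.(a.(rec X. a.(a.(a.X)\{a,c})\{a,b}))\{a,c})\{a,b} ⊢ stopped
Trace ⟨b⟩ through P, begin at {s0}:
  [1] b ⇒ {s1}
  — P admits the full trace.
Trace ⟨b⟩ through Q, begin at {t0}:
  [1] b ⇒ ∅  — Q cannot continue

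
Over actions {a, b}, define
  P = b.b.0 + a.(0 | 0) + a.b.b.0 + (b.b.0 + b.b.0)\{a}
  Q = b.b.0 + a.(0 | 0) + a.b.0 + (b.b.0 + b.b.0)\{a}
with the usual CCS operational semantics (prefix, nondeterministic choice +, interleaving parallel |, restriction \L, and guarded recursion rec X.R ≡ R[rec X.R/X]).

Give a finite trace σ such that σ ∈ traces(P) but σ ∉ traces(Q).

P's transition system — 7 states:
  p0 = b.b.0 + a.(0 | 0) + a.b.b.0 + (b.b.0 + b.b.0)\{a} :: —a→ p1, —a→ p2, —b→ p3, —b→ p4
  p1 = 0 | 0 :: stopped
  p2 = b.b.0 :: —b→ p4
  p3 = (b.0)\{a} :: —b→ p5
  p4 = b.0 :: —b→ p6
  p5 = 0\{a} :: stopped
  p6 = 0 :: stopped
Q's transition system — 6 states:
  q0 = b.b.0 + a.(0 | 0) + a.b.0 + (b.b.0 + b.b.0)\{a} :: —a→ q1, —a→ q2, —b→ q2, —b→ q3
  q1 = 0 | 0 :: stopped
  q2 = b.0 :: —b→ q4
  q3 = (b.0)\{a} :: —b→ q5
  q4 = 0 :: stopped
  q5 = 0\{a} :: stopped
Trace ⟨abb⟩ through P, begin at {p0}:
  after a @ step 1: {p1, p2}
  after b @ step 2: {p4}
  after b @ step 3: {p6}
  P completes σ.
Trace ⟨abb⟩ through Q, begin at {q0}:
  after a @ step 1: {q1, q2}
  after b @ step 2: {q4}
  after b @ step 3: ∅ (Q stuck)

abb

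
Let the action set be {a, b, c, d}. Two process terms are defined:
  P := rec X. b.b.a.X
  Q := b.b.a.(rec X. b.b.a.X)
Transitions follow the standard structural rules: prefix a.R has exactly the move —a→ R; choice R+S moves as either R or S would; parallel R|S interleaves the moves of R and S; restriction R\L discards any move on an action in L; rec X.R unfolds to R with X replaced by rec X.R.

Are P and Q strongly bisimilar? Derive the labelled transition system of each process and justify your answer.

LTS(P): 3 reachable states
  m0 = rec X. b.b.a.X ⊢ --b--▸ m1
  m1 = b.a.(rec X. b.b.a.X) ⊢ --b--▸ m2
  m2 = a.(rec X. b.b.a.X) ⊢ --a--▸ m0
LTS(Q): 4 reachable states
  n0 = b.b.a.(rec X. b.b.a.X) ⊢ --b--▸ n1
  n1 = b.a.(rec X. b.b.a.X) ⊢ --b--▸ n2
  n2 = a.(rec X. b.b.a.X) ⊢ --a--▸ n3
  n3 = rec X. b.b.a.X ⊢ --b--▸ n1
Coarsest stable partition (strong bisimilarity classes):
  B0 = {m0, n0, n3}
  B1 = {m1, n1}
  B2 = {m2, n2}
m0 ∈ B0, n0 ∈ B0 → same block

P ~ Q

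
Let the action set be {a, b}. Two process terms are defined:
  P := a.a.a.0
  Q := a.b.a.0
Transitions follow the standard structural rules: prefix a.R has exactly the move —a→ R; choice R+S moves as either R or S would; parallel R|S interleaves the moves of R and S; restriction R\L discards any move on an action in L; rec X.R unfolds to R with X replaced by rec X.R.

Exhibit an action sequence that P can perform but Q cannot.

aa

Reachable graph of P (4 states):
  p0 = a.a.a.0 ⊢ -a-> p1
  p1 = a.a.0 ⊢ -a-> p2
  p2 = a.0 ⊢ -a-> p3
  p3 = 0 ⊢ ∅
Reachable graph of Q (4 states):
  q0 = a.b.a.0 ⊢ -a-> q1
  q1 = b.a.0 ⊢ -b-> q2
  q2 = a.0 ⊢ -a-> q3
  q3 = 0 ⊢ ∅
Run σ = ⟨aa⟩ on P: start {p0}
  [1] a ⇒ {p1}
  [2] a ⇒ {p2}
  P completes σ.
Run σ = ⟨aa⟩ on Q: start {q0}
  [1] a ⇒ {q1}
  [2] a ⇒ ∅ (Q stuck)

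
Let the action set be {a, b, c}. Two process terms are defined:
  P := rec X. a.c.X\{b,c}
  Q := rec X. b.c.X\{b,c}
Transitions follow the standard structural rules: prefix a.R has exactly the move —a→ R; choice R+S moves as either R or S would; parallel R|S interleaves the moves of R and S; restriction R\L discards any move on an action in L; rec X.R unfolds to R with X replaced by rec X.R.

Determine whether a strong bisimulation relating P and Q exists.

NO

P's transition system — 4 states:
  s0 = rec X. a.c.X\{b,c} :: -a-> s1
  s1 = c.(rec X. a.c.X\{b,c})\{b,c} :: -c-> s2
  s2 = (rec X. a.c.X\{b,c})\{b,c} :: -a-> s3
  s3 = (c.(rec X. a.c.X\{b,c})\{b,c})\{b,c} :: deadlocked
Q's transition system — 3 states:
  t0 = rec X. b.c.X\{b,c} :: -b-> t1
  t1 = c.(rec X. b.c.X\{b,c})\{b,c} :: -c-> t2
  t2 = (rec X. b.c.X\{b,c})\{b,c} :: deadlocked
Partition-refinement fixed point:
  B0 = {s0}
  B1 = {s1}
  B2 = {s2}
  B3 = {s3, t2}
  B4 = {t0}
  B5 = {t1}
s0 ∈ B0, t0 ∈ B4 → different blocks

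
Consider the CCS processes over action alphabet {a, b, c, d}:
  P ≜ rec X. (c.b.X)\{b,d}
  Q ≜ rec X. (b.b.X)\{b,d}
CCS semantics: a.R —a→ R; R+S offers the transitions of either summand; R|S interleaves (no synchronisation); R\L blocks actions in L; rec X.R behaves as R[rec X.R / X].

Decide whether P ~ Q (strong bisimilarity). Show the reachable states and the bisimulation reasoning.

not bisimilar

P's transition system — 2 states:
  u0 = rec X. (c.b.X)\{b,d} has moves --c--▸ u1
  u1 = (b.(rec X. (c.b.X)\{b,d}))\{b,d} has moves deadlocked
Q's transition system — 1 states:
  v0 = rec X. (b.b.X)\{b,d} has moves deadlocked
Coarsest stable partition (strong bisimilarity classes):
  B0 = {u0}
  B1 = {u1, v0}
u0 ∈ B0, v0 ∈ B1 → different blocks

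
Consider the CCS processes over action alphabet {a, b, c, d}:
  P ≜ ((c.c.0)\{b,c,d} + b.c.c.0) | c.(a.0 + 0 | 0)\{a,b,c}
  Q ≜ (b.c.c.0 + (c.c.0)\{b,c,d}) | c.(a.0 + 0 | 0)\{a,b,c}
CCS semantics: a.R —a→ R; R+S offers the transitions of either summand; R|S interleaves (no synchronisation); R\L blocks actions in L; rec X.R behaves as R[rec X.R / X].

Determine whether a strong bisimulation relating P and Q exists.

LTS(P): 8 reachable states
  u0 = ((c.c.0)\{b,c,d} + b.c.c.0) | c.(a.0 + 0 | 0)\{a,b,c} :: -b-> u1, -c-> u2
  u1 = c.c.0 | c.(a.0 + 0 | 0)\{a,b,c} :: -c-> u3, -c-> u4
  u2 = ((c.c.0)\{b,c,d} + b.c.c.0) | (a.0 + 0 | 0)\{a,b,c} :: -b-> u4
  u3 = c.0 | c.(a.0 + 0 | 0)\{a,b,c} :: -c-> u5, -c-> u6
  u4 = c.c.0 | (a.0 + 0 | 0)\{a,b,c} :: -c-> u6
  u5 = 0 | c.(a.0 + 0 | 0)\{a,b,c} :: -c-> u7
  u6 = c.0 | (a.0 + 0 | 0)\{a,b,c} :: -c-> u7
  u7 = 0 | (a.0 + 0 | 0)\{a,b,c} :: (no moves)
LTS(Q): 8 reachable states
  v0 = (b.c.c.0 + (c.c.0)\{b,c,d}) | c.(a.0 + 0 | 0)\{a,b,c} :: -b-> v1, -c-> v2
  v1 = c.c.0 | c.(a.0 + 0 | 0)\{a,b,c} :: -c-> v3, -c-> v4
  v2 = (b.c.c.0 + (c.c.0)\{b,c,d}) | (a.0 + 0 | 0)\{a,b,c} :: -b-> v4
  v3 = c.0 | c.(a.0 + 0 | 0)\{a,b,c} :: -c-> v5, -c-> v6
  v4 = c.c.0 | (a.0 + 0 | 0)\{a,b,c} :: -c-> v6
  v5 = 0 | c.(a.0 + 0 | 0)\{a,b,c} :: -c-> v7
  v6 = c.0 | (a.0 + 0 | 0)\{a,b,c} :: -c-> v7
  v7 = 0 | (a.0 + 0 | 0)\{a,b,c} :: (no moves)
Bisimilarity quotient blocks:
  B0 = {u0, v0}
  B1 = {u2, v2}
  B2 = {u3, u4, v3, v4}
  B3 = {u5, u6, v5, v6}
  B4 = {u7, v7}
  B5 = {u1, v1}
u0 ∈ B0, v0 ∈ B0 → same block

bisimilar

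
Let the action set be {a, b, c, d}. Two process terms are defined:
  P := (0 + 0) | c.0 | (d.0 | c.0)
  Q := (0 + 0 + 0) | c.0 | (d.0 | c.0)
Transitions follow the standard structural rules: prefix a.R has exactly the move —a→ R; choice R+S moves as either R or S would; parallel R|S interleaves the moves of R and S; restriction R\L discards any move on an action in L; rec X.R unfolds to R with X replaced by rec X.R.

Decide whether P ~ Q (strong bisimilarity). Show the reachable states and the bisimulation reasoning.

P's transition system — 8 states:
  p0 = (0 + 0) | c.0 | (d.0 | c.0) → --c--▸ p1, --c--▸ p2, --d--▸ p3
  p1 = (0 + 0) | 0 | (d.0 | c.0) → --c--▸ p4, --d--▸ p5
  p2 = (0 + 0) | c.0 | (d.0 | 0) → --c--▸ p4, --d--▸ p6
  p3 = (0 + 0) | c.0 | (0 | c.0) → --c--▸ p5, --c--▸ p6
  p4 = (0 + 0) | 0 | (d.0 | 0) → --d--▸ p7
  p5 = (0 + 0) | 0 | (0 | c.0) → --c--▸ p7
  p6 = (0 + 0) | c.0 | (0 | 0) → --c--▸ p7
  p7 = (0 + 0) | 0 | (0 | 0) → ∅
Q's transition system — 8 states:
  q0 = (0 + 0 + 0) | c.0 | (d.0 | c.0) → --c--▸ q1, --c--▸ q2, --d--▸ q3
  q1 = (0 + 0 + 0) | 0 | (d.0 | c.0) → --c--▸ q4, --d--▸ q5
  q2 = (0 + 0 + 0) | c.0 | (d.0 | 0) → --c--▸ q4, --d--▸ q6
  q3 = (0 + 0 + 0) | c.0 | (0 | c.0) → --c--▸ q5, --c--▸ q6
  q4 = (0 + 0 + 0) | 0 | (d.0 | 0) → --d--▸ q7
  q5 = (0 + 0 + 0) | 0 | (0 | c.0) → --c--▸ q7
  q6 = (0 + 0 + 0) | c.0 | (0 | 0) → --c--▸ q7
  q7 = (0 + 0 + 0) | 0 | (0 | 0) → ∅
Partition-refinement fixed point:
  B0 = {p0, q0}
  B1 = {p3, q3}
  B2 = {p5, p6, q5, q6}
  B3 = {p7, q7}
  B4 = {p1, p2, q1, q2}
  B5 = {p4, q4}
p0 ∈ B0, q0 ∈ B0 → same block

bisimilar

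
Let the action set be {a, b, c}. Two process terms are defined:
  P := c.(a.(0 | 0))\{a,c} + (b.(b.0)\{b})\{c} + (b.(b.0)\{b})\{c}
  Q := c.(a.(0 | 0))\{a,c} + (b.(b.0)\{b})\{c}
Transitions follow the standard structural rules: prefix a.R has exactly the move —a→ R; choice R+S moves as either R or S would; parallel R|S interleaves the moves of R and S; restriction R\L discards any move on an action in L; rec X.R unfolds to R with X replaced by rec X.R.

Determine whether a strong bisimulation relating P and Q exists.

Reachable graph of P (3 states):
  s0 = c.(a.(0 | 0))\{a,c} + (b.(b.0)\{b})\{c} + (b.(b.0)\{b})\{c} ⊢ -b-> s1, -c-> s2
  s1 = (b.0)\{b}\{c} ⊢ stopped
  s2 = (a.(0 | 0))\{a,c} ⊢ stopped
Reachable graph of Q (3 states):
  t0 = c.(a.(0 | 0))\{a,c} + (b.(b.0)\{b})\{c} ⊢ -b-> t1, -c-> t2
  t1 = (b.0)\{b}\{c} ⊢ stopped
  t2 = (a.(0 | 0))\{a,c} ⊢ stopped
Bisimilarity quotient blocks:
  B0 = {s0, t0}
  B1 = {s1, s2, t1, t2}
s0 ∈ B0, t0 ∈ B0 → same block

P ~ Q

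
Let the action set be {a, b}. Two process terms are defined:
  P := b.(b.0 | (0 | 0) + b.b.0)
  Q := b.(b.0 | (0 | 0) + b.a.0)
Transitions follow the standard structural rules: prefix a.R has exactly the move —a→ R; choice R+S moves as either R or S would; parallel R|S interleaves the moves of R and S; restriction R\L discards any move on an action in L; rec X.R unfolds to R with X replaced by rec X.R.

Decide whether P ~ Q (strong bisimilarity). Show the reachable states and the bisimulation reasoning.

P's transition system — 5 states:
  m0 = b.(b.0 | (0 | 0) + b.b.0) → ··b··> m1
  m1 = b.0 | (0 | 0) + b.b.0 → ··b··> m2, ··b··> m3
  m2 = 0 | (0 | 0) → deadlocked
  m3 = b.0 → ··b··> m4
  m4 = 0 → deadlocked
Q's transition system — 5 states:
  n0 = b.(b.0 | (0 | 0) + b.a.0) → ··b··> n1
  n1 = b.0 | (0 | 0) + b.a.0 → ··b··> n2, ··b··> n3
  n2 = 0 | (0 | 0) → deadlocked
  n3 = a.0 → ··a··> n4
  n4 = 0 → deadlocked
Coarsest stable partition (strong bisimilarity classes):
  B0 = {m0}
  B1 = {m1}
  B2 = {m2, m4, n2, n4}
  B3 = {m3}
  B4 = {n0}
  B5 = {n1}
  B6 = {n3}
m0 ∈ B0, n0 ∈ B4 → different blocks

NO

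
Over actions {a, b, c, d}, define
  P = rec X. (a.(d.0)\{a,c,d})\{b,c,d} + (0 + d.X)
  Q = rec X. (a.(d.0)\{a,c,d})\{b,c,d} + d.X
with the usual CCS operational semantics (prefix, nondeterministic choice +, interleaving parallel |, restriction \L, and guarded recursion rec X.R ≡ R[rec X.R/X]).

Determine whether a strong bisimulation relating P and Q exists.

P ~ Q

Reachable graph of P (2 states):
  m0 = rec X. (a.(d.0)\{a,c,d})\{b,c,d} + (0 + d.X) :: =a=> m1, =d=> m0
  m1 = (d.0)\{a,c,d}\{b,c,d} :: (no moves)
Reachable graph of Q (2 states):
  n0 = rec X. (a.(d.0)\{a,c,d})\{b,c,d} + d.X :: =a=> n1, =d=> n0
  n1 = (d.0)\{a,c,d}\{b,c,d} :: (no moves)
Bisimilarity quotient blocks:
  B0 = {m0, n0}
  B1 = {m1, n1}
m0 ∈ B0, n0 ∈ B0 → same block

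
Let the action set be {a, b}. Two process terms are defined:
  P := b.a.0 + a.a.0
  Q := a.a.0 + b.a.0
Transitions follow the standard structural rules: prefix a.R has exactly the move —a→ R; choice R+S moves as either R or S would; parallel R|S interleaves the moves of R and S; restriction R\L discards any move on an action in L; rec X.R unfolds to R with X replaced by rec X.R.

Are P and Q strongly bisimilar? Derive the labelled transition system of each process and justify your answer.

bisimilar

Reachable graph of P (3 states):
  u0 = b.a.0 + a.a.0 has moves =a=> u1, =b=> u1
  u1 = a.0 has moves =a=> u2
  u2 = 0 has moves ∅
Reachable graph of Q (3 states):
  v0 = a.a.0 + b.a.0 has moves =a=> v1, =b=> v1
  v1 = a.0 has moves =a=> v2
  v2 = 0 has moves ∅
Bisimilarity quotient blocks:
  B0 = {u0, v0}
  B1 = {u1, v1}
  B2 = {u2, v2}
u0 ∈ B0, v0 ∈ B0 → same block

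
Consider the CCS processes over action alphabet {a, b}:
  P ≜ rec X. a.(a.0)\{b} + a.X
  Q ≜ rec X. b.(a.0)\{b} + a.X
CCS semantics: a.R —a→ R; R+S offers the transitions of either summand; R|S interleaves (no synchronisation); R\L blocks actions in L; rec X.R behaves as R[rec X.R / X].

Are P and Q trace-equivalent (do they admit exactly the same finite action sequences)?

traces(P) ≠ traces(Q) — witness ⟨b⟩

Reachable graph of P (3 states):
  s0 = rec X. a.(a.0)\{b} + a.X | =a=> s0, =a=> s1
  s1 = (a.0)\{b} | =a=> s2
  s2 = 0\{b} | stopped
Reachable graph of Q (3 states):
  t0 = rec X. b.(a.0)\{b} + a.X | =a=> t0, =b=> t1
  t1 = (a.0)\{b} | =a=> t2
  t2 = 0\{b} | stopped
Trace ⟨b⟩ through Q, begin at {t0}:
  step 1 (b): {t1}
  ✓ Q
Trace ⟨b⟩ through P, begin at {s0}:
  step 1 (b): no successor for P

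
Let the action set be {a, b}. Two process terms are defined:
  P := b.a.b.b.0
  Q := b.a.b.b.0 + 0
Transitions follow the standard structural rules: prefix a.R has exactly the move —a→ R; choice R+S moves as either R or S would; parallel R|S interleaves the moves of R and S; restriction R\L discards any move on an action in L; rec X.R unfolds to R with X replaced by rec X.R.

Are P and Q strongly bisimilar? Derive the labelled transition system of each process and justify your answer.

P's transition system — 5 states:
  s0 = b.a.b.b.0 has moves =b=> s1
  s1 = a.b.b.0 has moves =a=> s2
  s2 = b.b.0 has moves =b=> s3
  s3 = b.0 has moves =b=> s4
  s4 = 0 has moves stopped
Q's transition system — 5 states:
  t0 = b.a.b.b.0 + 0 has moves =b=> t1
  t1 = a.b.b.0 has moves =a=> t2
  t2 = b.b.0 has moves =b=> t3
  t3 = b.0 has moves =b=> t4
  t4 = 0 has moves stopped
Coarsest stable partition (strong bisimilarity classes):
  B0 = {s0, t0}
  B1 = {s1, t1}
  B2 = {s2, t2}
  B3 = {s3, t3}
  B4 = {s4, t4}
s0 ∈ B0, t0 ∈ B0 → same block

P ~ Q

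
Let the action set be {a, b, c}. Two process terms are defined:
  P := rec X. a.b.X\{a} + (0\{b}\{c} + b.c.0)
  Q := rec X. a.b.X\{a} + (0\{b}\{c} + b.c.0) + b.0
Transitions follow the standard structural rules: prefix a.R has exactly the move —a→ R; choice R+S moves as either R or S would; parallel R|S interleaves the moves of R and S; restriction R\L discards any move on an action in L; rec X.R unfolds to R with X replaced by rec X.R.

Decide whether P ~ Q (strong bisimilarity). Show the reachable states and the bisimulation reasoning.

Reachable graph of P (7 states):
  m0 = rec X. a.b.X\{a} + (0\{b}\{c} + b.c.0) | -a-> m1, -b-> m2
  m1 = b.(rec X. a.b.X\{a} + (0\{b}\{c} + b.c.0))\{a} | -b-> m3
  m2 = c.0 | -c-> m4
  m3 = (rec X. a.b.X\{a} + (0\{b}\{c} + b.c.0))\{a} | -b-> m5
  m4 = 0 | stopped
  m5 = (c.0)\{a} | -c-> m6
  m6 = 0\{a} | stopped
Reachable graph of Q (7 states):
  n0 = rec X. a.b.X\{a} + (0\{b}\{c} + b.c.0) + b.0 | -a-> n1, -b-> n2, -b-> n3
  n1 = b.(rec X. a.b.X\{a} + (0\{b}\{c} + b.c.0) + b.0)\{a} | -b-> n4
  n2 = 0 | stopped
  n3 = c.0 | -c-> n2
  n4 = (rec X. a.b.X\{a} + (0\{b}\{c} + b.c.0) + b.0)\{a} | -b-> n5, -b-> n6
  n5 = (c.0)\{a} | -c-> n6
  n6 = 0\{a} | stopped
Bisimilarity quotient blocks:
  B0 = {m0}
  B1 = {m1}
  B2 = {m3}
  B3 = {m2, m5, n3, n5}
  B4 = {m4, m6, n2, n6}
  B5 = {n0}
  B6 = {n1}
  B7 = {n4}
m0 ∈ B0, n0 ∈ B5 → different blocks

not bisimilar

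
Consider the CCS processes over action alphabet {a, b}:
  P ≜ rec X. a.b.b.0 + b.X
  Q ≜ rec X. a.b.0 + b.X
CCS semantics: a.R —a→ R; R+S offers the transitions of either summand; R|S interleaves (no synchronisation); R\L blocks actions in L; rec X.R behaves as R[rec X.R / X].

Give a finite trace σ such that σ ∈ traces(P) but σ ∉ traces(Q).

P's transition system — 4 states:
  u0 = rec X. a.b.b.0 + b.X → =a=> u1, =b=> u0
  u1 = b.b.0 → =b=> u2
  u2 = b.0 → =b=> u3
  u3 = 0 → (no moves)
Q's transition system — 3 states:
  v0 = rec X. a.b.0 + b.X → =a=> v1, =b=> v0
  v1 = b.0 → =b=> v2
  v2 = 0 → (no moves)
Trace ⟨abb⟩ through P, begin at {u0}:
  [1] a ⇒ {u1}
  [2] b ⇒ {u2}
  [3] b ⇒ {u3}
  — P admits the full trace.
Trace ⟨abb⟩ through Q, begin at {v0}:
  [1] a ⇒ {v1}
  [2] b ⇒ {v2}
  [3] b ⇒ ∅  — Q cannot continue

abb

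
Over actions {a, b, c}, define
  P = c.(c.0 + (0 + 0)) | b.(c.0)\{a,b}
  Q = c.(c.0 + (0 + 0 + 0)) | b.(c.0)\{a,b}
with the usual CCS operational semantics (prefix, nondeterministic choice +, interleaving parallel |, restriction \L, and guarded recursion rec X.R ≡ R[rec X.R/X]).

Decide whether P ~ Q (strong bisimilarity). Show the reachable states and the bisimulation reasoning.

P's transition system — 9 states:
  p0 = c.(c.0 + (0 + 0)) | b.(c.0)\{a,b} → ··b··> p1, ··c··> p2
  p1 = c.(c.0 + (0 + 0)) | (c.0)\{a,b} → ··c··> p3, ··c··> p4
  p2 = (c.0 + (0 + 0)) | b.(c.0)\{a,b} → ··b··> p3, ··c··> p5
  p3 = (c.0 + (0 + 0)) | (c.0)\{a,b} → ··c··> p6, ··c··> p7
  p4 = c.(c.0 + (0 + 0)) | 0\{a,b} → ··c··> p6
  p5 = 0 | b.(c.0)\{a,b} → ··b··> p7
  p6 = (c.0 + (0 + 0)) | 0\{a,b} → ··c··> p8
  p7 = 0 | (c.0)\{a,b} → ··c··> p8
  p8 = 0 | 0\{a,b} → ·
Q's transition system — 9 states:
  q0 = c.(c.0 + (0 + 0 + 0)) | b.(c.0)\{a,b} → ··b··> q1, ··c··> q2
  q1 = c.(c.0 + (0 + 0 + 0)) | (c.0)\{a,b} → ··c··> q3, ··c··> q4
  q2 = (c.0 + (0 + 0 + 0)) | b.(c.0)\{a,b} → ··b··> q3, ··c··> q5
  q3 = (c.0 + (0 + 0 + 0)) | (c.0)\{a,b} → ··c··> q6, ··c··> q7
  q4 = c.(c.0 + (0 + 0 + 0)) | 0\{a,b} → ··c··> q6
  q5 = 0 | b.(c.0)\{a,b} → ··b··> q7
  q6 = (c.0 + (0 + 0 + 0)) | 0\{a,b} → ··c··> q8
  q7 = 0 | (c.0)\{a,b} → ··c··> q8
  q8 = 0 | 0\{a,b} → ·
Partition-refinement fixed point:
  B0 = {p0, q0}
  B1 = {p1, q1}
  B2 = {p3, p4, q3, q4}
  B3 = {p6, p7, q6, q7}
  B4 = {p8, q8}
  B5 = {p2, q2}
  B6 = {p5, q5}
p0 ∈ B0, q0 ∈ B0 → same block

P ~ Q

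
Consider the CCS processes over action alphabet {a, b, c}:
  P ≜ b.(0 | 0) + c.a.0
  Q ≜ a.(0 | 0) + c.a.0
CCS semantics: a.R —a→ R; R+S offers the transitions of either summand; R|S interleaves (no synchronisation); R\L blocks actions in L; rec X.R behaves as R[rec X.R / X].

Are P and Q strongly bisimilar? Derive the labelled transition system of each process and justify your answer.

P's transition system — 4 states:
  p0 = b.(0 | 0) + c.a.0 → --b--▸ p1, --c--▸ p2
  p1 = 0 | 0 → ∅
  p2 = a.0 → --a--▸ p3
  p3 = 0 → ∅
Q's transition system — 4 states:
  q0 = a.(0 | 0) + c.a.0 → --a--▸ q1, --c--▸ q2
  q1 = 0 | 0 → ∅
  q2 = a.0 → --a--▸ q3
  q3 = 0 → ∅
Partition-refinement fixed point:
  B0 = {p0}
  B1 = {p2, q2}
  B2 = {p1, p3, q1, q3}
  B3 = {q0}
p0 ∈ B0, q0 ∈ B3 → different blocks

not bisimilar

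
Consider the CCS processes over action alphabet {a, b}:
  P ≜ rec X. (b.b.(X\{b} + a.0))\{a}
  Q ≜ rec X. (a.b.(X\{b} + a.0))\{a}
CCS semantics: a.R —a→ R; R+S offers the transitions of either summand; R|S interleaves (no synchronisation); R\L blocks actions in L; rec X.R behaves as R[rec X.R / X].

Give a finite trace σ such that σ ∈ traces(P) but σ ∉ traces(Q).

b

P's transition system — 3 states:
  p0 = rec X. (b.b.(X\{b} + a.0))\{a} ⊢ -b-> p1
  p1 = (b.((rec X. (b.b.(X\{b} + a.0))\{a})\{b} + a.0))\{a} ⊢ -b-> p2
  p2 = ((rec X. (b.b.(X\{b} + a.0))\{a})\{b} + a.0)\{a} ⊢ ∅
Q's transition system — 1 states:
  q0 = rec X. (a.b.(X\{b} + a.0))\{a} ⊢ ∅
Trace ⟨b⟩ through P, begin at {p0}:
  step 1 (b): {p1}
  P completes σ.
Trace ⟨b⟩ through Q, begin at {q0}:
  step 1 (b): ∅  — Q cannot continue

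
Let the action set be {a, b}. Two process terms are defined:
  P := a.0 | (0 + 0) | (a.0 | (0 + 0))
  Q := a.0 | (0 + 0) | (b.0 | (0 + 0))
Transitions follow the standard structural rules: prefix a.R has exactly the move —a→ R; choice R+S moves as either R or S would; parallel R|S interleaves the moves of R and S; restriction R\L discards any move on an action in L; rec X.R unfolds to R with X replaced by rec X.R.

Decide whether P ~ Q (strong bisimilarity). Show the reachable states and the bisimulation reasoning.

P's transition system — 4 states:
  u0 = a.0 | (0 + 0) | (a.0 | (0 + 0)) | -a-> u1, -a-> u2
  u1 = 0 | (0 + 0) | (a.0 | (0 + 0)) | -a-> u3
  u2 = a.0 | (0 + 0) | (0 | (0 + 0)) | -a-> u3
  u3 = 0 | (0 + 0) | (0 | (0 + 0)) | (no moves)
Q's transition system — 4 states:
  v0 = a.0 | (0 + 0) | (b.0 | (0 + 0)) | -a-> v1, -b-> v2
  v1 = 0 | (0 + 0) | (b.0 | (0 + 0)) | -b-> v3
  v2 = a.0 | (0 + 0) | (0 | (0 + 0)) | -a-> v3
  v3 = 0 | (0 + 0) | (0 | (0 + 0)) | (no moves)
Bisimilarity quotient blocks:
  B0 = {u0}
  B1 = {u1, u2, v2}
  B2 = {u3, v3}
  B3 = {v0}
  B4 = {v1}
u0 ∈ B0, v0 ∈ B3 → different blocks

P ≁ Q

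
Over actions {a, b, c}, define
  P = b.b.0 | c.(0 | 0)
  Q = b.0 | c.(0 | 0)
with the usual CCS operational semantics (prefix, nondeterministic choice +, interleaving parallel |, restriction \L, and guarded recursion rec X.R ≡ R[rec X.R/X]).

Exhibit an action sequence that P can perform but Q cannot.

P's transition system — 6 states:
  u0 = b.b.0 | c.(0 | 0) :: -b-> u1, -c-> u2
  u1 = b.0 | c.(0 | 0) :: -b-> u3, -c-> u4
  u2 = b.b.0 | (0 | 0) :: -b-> u4
  u3 = 0 | c.(0 | 0) :: -c-> u5
  u4 = b.0 | (0 | 0) :: -b-> u5
  u5 = 0 | (0 | 0) :: ∅
Q's transition system — 4 states:
  v0 = b.0 | c.(0 | 0) :: -b-> v1, -c-> v2
  v1 = 0 | c.(0 | 0) :: -c-> v3
  v2 = b.0 | (0 | 0) :: -b-> v3
  v3 = 0 | (0 | 0) :: ∅
Executing bb from P (initial set {u0}):
  step 1 (b): {u1}
  step 2 (b): {u3}
  P completes σ.
Executing bb from Q (initial set {v0}):
  step 1 (b): {v1}
  step 2 (b): ∅  — Q cannot continue

bb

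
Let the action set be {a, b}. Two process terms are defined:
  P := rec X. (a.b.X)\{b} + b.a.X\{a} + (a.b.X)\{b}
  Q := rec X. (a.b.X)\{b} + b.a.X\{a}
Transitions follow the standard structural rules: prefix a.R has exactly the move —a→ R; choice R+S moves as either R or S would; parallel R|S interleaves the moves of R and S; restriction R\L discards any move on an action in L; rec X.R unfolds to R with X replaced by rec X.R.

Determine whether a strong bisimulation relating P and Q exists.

LTS(P): 5 reachable states
  u0 = rec X. (a.b.X)\{b} + b.a.X\{a} + (a.b.X)\{b} → —a→ u1, —b→ u2
  u1 = (b.(rec X. (a.b.X)\{b} + b.a.X\{a} + (a.b.X)\{b}))\{b} → (no moves)
  u2 = a.(rec X. (a.b.X)\{b} + b.a.X\{a} + (a.b.X)\{b})\{a} → —a→ u3
  u3 = (rec X. (a.b.X)\{b} + b.a.X\{a} + (a.b.X)\{b})\{a} → —b→ u4
  u4 = (a.(rec X. (a.b.X)\{b} + b.a.X\{a} + (a.b.X)\{b})\{a})\{a} → (no moves)
LTS(Q): 5 reachable states
  v0 = rec X. (a.b.X)\{b} + b.a.X\{a} → —a→ v1, —b→ v2
  v1 = (b.(rec X. (a.b.X)\{b} + b.a.X\{a}))\{b} → (no moves)
  v2 = a.(rec X. (a.b.X)\{b} + b.a.X\{a})\{a} → —a→ v3
  v3 = (rec X. (a.b.X)\{b} + b.a.X\{a})\{a} → —b→ v4
  v4 = (a.(rec X. (a.b.X)\{b} + b.a.X\{a})\{a})\{a} → (no moves)
Coarsest stable partition (strong bisimilarity classes):
  B0 = {u0, v0}
  B1 = {u1, u4, v1, v4}
  B2 = {u2, v2}
  B3 = {u3, v3}
u0 ∈ B0, v0 ∈ B0 → same block

bisimilar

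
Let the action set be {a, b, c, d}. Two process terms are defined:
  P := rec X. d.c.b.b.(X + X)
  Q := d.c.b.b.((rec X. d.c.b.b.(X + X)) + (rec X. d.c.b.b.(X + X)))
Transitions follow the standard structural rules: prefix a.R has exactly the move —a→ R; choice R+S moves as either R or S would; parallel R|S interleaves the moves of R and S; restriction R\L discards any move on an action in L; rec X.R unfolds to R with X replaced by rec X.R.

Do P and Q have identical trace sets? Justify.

LTS(P): 5 reachable states
  m0 = rec X. d.c.b.b.(X + X) :: ··d··> m1
  m1 = c.b.b.((rec X. d.c.b.b.(X + X)) + (rec X. d.c.b.b.(X + X))) :: ··c··> m2
  m2 = b.b.((rec X. d.c.b.b.(X + X)) + (rec X. d.c.b.b.(X + X))) :: ··b··> m3
  m3 = b.((rec X. d.c.b.b.(X + X)) + (rec X. d.c.b.b.(X + X))) :: ··b··> m4
  m4 = (rec X. d.c.b.b.(X + X)) + (rec X. d.c.b.b.(X + X)) :: ··d··> m1
LTS(Q): 5 reachable states
  n0 = d.c.b.b.((rec X. d.c.b.b.(X + X)) + (rec X. d.c.b.b.(X + X))) :: ··d··> n1
  n1 = c.b.b.((rec X. d.c.b.b.(X + X)) + (rec X. d.c.b.b.(X + X))) :: ··c··> n2
  n2 = b.b.((rec X. d.c.b.b.(X + X)) + (rec X. d.c.b.b.(X + X))) :: ··b··> n3
  n3 = b.((rec X. d.c.b.b.(X + X)) + (rec X. d.c.b.b.(X + X))) :: ··b··> n4
  n4 = (rec X. d.c.b.b.(X + X)) + (rec X. d.c.b.b.(X + X)) :: ··d··> n1
Coarsest stable partition (strong bisimilarity classes):
  B0 = {m0, m4, n0, n4}
  B1 = {m1, n1}
  B2 = {m2, n2}
  B3 = {m3, n3}
m0 ∈ B0, n0 ∈ B0 → same block
Bisimilar ⇒ trace-equivalent.

trace-equivalent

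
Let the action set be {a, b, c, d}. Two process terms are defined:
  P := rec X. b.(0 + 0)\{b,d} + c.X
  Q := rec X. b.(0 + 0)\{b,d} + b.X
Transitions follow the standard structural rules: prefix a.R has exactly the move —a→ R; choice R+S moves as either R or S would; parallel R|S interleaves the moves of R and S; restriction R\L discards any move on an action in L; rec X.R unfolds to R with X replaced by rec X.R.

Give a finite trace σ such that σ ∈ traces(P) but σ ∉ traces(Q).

c

P's transition system — 2 states:
  u0 = rec X. b.(0 + 0)\{b,d} + c.X ⊢ ··b··> u1, ··c··> u0
  u1 = (0 + 0)\{b,d} ⊢ ∅
Q's transition system — 2 states:
  v0 = rec X. b.(0 + 0)\{b,d} + b.X ⊢ ··b··> v0, ··b··> v1
  v1 = (0 + 0)\{b,d} ⊢ ∅
Trace ⟨c⟩ through P, begin at {u0}:
  after c @ step 1: {u0}
  P completes σ.
Trace ⟨c⟩ through Q, begin at {v0}:
  after c @ step 1: ∅ (Q stuck)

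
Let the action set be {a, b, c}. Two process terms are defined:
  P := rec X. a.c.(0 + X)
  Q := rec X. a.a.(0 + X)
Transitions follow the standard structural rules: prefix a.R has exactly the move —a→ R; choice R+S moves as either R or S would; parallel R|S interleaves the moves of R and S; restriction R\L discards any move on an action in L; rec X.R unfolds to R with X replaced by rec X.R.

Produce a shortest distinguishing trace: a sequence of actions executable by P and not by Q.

ac

LTS(P): 3 reachable states
  m0 = rec X. a.c.(0 + X) | --a--▸ m1
  m1 = c.(0 + (rec X. a.c.(0 + X))) | --c--▸ m2
  m2 = 0 + (rec X. a.c.(0 + X)) | --a--▸ m1
LTS(Q): 3 reachable states
  n0 = rec X. a.a.(0 + X) | --a--▸ n1
  n1 = a.(0 + (rec X. a.a.(0 + X))) | --a--▸ n2
  n2 = 0 + (rec X. a.a.(0 + X)) | --a--▸ n1
Run σ = ⟨ac⟩ on P: start {m0}
  [1] a ⇒ {m1}
  [2] c ⇒ {m2}
  — P admits the full trace.
Run σ = ⟨ac⟩ on Q: start {n0}
  [1] a ⇒ {n1}
  [2] c ⇒ no successor for Q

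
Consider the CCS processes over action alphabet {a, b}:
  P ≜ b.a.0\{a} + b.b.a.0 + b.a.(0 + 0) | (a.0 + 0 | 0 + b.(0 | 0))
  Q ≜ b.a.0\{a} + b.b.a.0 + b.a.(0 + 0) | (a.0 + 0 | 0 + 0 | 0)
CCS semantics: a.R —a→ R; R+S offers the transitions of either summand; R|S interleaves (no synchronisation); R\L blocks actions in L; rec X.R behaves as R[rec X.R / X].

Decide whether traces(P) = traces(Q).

trace-distinct — witness ⟨bab⟩

P's transition system — 14 states:
  u0 = b.a.0\{a} + b.b.a.0 + b.a.(0 + 0) | (a.0 + 0 | 0 + b.(0 | 0)) ⊢ —a→ u1, —b→ u2, —b→ u3, —b→ u4, —b→ u5
  u1 = b.a.(0 + 0) | 0 ⊢ —b→ u6
  u2 = a.(0 + 0) | (a.0 + 0 | 0 + b.(0 | 0)) ⊢ —a→ u6, —a→ u7, —b→ u8
  u3 = a.0\{a} ⊢ —a→ u9
  u4 = b.a.(0 + 0) | (0 | 0) ⊢ —b→ u8
  u5 = b.a.0 ⊢ —b→ u10
  u6 = a.(0 + 0) | 0 ⊢ —a→ u11
  u7 = (0 + 0) | (a.0 + 0 | 0 + b.(0 | 0)) ⊢ —a→ u11, —b→ u12
  u8 = a.(0 + 0) | (0 | 0) ⊢ —a→ u12
  u9 = 0\{a} ⊢ (no moves)
  u10 = a.0 ⊢ —a→ u13
  u11 = (0 + 0) | 0 ⊢ (no moves)
  u12 = (0 + 0) | (0 | 0) ⊢ (no moves)
  u13 = 0 ⊢ (no moves)
Q's transition system — 11 states:
  v0 = b.a.0\{a} + b.b.a.0 + b.a.(0 + 0) | (a.0 + 0 | 0 + 0 | 0) ⊢ —a→ v1, —b→ v2, —b→ v3, —b→ v4
  v1 = b.a.(0 + 0) | 0 ⊢ —b→ v5
  v2 = a.(0 + 0) | (a.0 + 0 | 0 + 0 | 0) ⊢ —a→ v5, —a→ v6
  v3 = a.0\{a} ⊢ —a→ v7
  v4 = b.a.0 ⊢ —b→ v8
  v5 = a.(0 + 0) | 0 ⊢ —a→ v9
  v6 = (0 + 0) | (a.0 + 0 | 0 + 0 | 0) ⊢ —a→ v9
  v7 = 0\{a} ⊢ (no moves)
  v8 = a.0 ⊢ —a→ v10
  v9 = (0 + 0) | 0 ⊢ (no moves)
  v10 = 0 ⊢ (no moves)
Executing bab from P (initial set {u0}):
  step 1 (b): {u2, u3, u4, u5}
  step 2 (a): {u6, u7, u9}
  step 3 (b): {u12}
  — P admits the full trace.
Executing bab from Q (initial set {v0}):
  step 1 (b): {v2, v3, v4}
  step 2 (a): {v5, v6, v7}
  step 3 (b): ∅  — Q cannot continue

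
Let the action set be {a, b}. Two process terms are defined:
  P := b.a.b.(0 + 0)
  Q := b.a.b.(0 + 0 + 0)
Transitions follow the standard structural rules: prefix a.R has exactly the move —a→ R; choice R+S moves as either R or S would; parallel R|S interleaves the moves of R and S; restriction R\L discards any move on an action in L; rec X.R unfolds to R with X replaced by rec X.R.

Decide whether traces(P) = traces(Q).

trace-equivalent

Reachable graph of P (4 states):
  u0 = b.a.b.(0 + 0) has moves =b=> u1
  u1 = a.b.(0 + 0) has moves =a=> u2
  u2 = b.(0 + 0) has moves =b=> u3
  u3 = 0 + 0 has moves deadlocked
Reachable graph of Q (4 states):
  v0 = b.a.b.(0 + 0 + 0) has moves =b=> v1
  v1 = a.b.(0 + 0 + 0) has moves =a=> v2
  v2 = b.(0 + 0 + 0) has moves =b=> v3
  v3 = 0 + 0 + 0 has moves deadlocked
Partition-refinement fixed point:
  B0 = {u0, v0}
  B1 = {u1, v1}
  B2 = {u2, v2}
  B3 = {u3, v3}
u0 ∈ B0, v0 ∈ B0 → same block
Bisimilar ⇒ trace-equivalent.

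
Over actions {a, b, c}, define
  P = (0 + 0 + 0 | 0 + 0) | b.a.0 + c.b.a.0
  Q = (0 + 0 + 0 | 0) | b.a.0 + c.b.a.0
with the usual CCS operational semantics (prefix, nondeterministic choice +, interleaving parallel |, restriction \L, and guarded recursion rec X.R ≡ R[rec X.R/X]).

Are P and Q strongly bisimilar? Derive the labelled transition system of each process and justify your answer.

P's transition system — 6 states:
  s0 = (0 + 0 + 0 | 0 + 0) | b.a.0 + c.b.a.0 ⊢ -b-> s1, -c-> s2
  s1 = (0 + 0 + 0 | 0 + 0) | a.0 ⊢ -a-> s3
  s2 = b.a.0 ⊢ -b-> s4
  s3 = (0 + 0 + 0 | 0 + 0) | 0 ⊢ stopped
  s4 = a.0 ⊢ -a-> s5
  s5 = 0 ⊢ stopped
Q's transition system — 6 states:
  t0 = (0 + 0 + 0 | 0) | b.a.0 + c.b.a.0 ⊢ -b-> t1, -c-> t2
  t1 = (0 + 0 + 0 | 0) | a.0 ⊢ -a-> t3
  t2 = b.a.0 ⊢ -b-> t4
  t3 = (0 + 0 + 0 | 0) | 0 ⊢ stopped
  t4 = a.0 ⊢ -a-> t5
  t5 = 0 ⊢ stopped
Partition-refinement fixed point:
  B0 = {s0, t0}
  B1 = {s1, s4, t1, t4}
  B2 = {s3, s5, t3, t5}
  B3 = {s2, t2}
s0 ∈ B0, t0 ∈ B0 → same block

P ~ Q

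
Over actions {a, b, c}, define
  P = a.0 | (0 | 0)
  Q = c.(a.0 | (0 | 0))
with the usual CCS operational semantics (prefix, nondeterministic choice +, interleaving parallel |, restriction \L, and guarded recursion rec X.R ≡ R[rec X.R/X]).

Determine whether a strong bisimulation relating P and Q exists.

P ≁ Q

Reachable graph of P (2 states):
  p0 = a.0 | (0 | 0) ⊢ —a→ p1
  p1 = 0 | (0 | 0) ⊢ ·
Reachable graph of Q (3 states):
  q0 = c.(a.0 | (0 | 0)) ⊢ —c→ q1
  q1 = a.0 | (0 | 0) ⊢ —a→ q2
  q2 = 0 | (0 | 0) ⊢ ·
Partition-refinement fixed point:
  B0 = {p0, q1}
  B1 = {p1, q2}
  B2 = {q0}
p0 ∈ B0, q0 ∈ B2 → different blocks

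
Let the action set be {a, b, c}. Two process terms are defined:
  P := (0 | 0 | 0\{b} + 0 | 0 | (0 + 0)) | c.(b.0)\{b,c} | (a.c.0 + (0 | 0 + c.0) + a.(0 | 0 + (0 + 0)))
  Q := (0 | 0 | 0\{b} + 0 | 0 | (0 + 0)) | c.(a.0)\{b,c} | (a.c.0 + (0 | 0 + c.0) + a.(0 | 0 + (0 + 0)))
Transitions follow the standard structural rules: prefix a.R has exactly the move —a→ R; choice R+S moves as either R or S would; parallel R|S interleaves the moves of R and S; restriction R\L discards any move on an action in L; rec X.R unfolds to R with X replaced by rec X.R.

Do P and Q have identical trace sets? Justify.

Reachable graph of P (8 states):
  m0 = (0 | 0 | 0\{b} + 0 | 0 | (0 + 0)) | c.(b.0)\{b,c} | (a.c.0 + (0 | 0 + c.0) + a.(0 | 0 + (0 + 0))) → --a--▸ m1, --a--▸ m2, --c--▸ m3, --c--▸ m4
  m1 = (0 | 0 | 0\{b} + 0 | 0 | (0 + 0)) | c.(b.0)\{b,c} | (0 | 0 + (0 + 0)) → --c--▸ m5
  m2 = (0 | 0 | 0\{b} + 0 | 0 | (0 + 0)) | c.(b.0)\{b,c} | c.0 → --c--▸ m4, --c--▸ m6
  m3 = (0 | 0 | 0\{b} + 0 | 0 | (0 + 0)) | (b.0)\{b,c} | (a.c.0 + (0 | 0 + c.0) + a.(0 | 0 + (0 + 0))) → --a--▸ m5, --a--▸ m6, --c--▸ m7
  m4 = (0 | 0 | 0\{b} + 0 | 0 | (0 + 0)) | c.(b.0)\{b,c} | 0 → --c--▸ m7
  m5 = (0 | 0 | 0\{b} + 0 | 0 | (0 + 0)) | (b.0)\{b,c} | (0 | 0 + (0 + 0)) → stopped
  m6 = (0 | 0 | 0\{b} + 0 | 0 | (0 + 0)) | (b.0)\{b,c} | c.0 → --c--▸ m7
  m7 = (0 | 0 | 0\{b} + 0 | 0 | (0 + 0)) | (b.0)\{b,c} | 0 → stopped
Reachable graph of Q (12 states):
  n0 = (0 | 0 | 0\{b} + 0 | 0 | (0 + 0)) | c.(a.0)\{b,c} | (a.c.0 + (0 | 0 + c.0) + a.(0 | 0 + (0 + 0))) → --a--▸ n1, --a--▸ n2, --c--▸ n3, --c--▸ n4
  n1 = (0 | 0 | 0\{b} + 0 | 0 | (0 + 0)) | c.(a.0)\{b,c} | (0 | 0 + (0 + 0)) → --c--▸ n5
  n2 = (0 | 0 | 0\{b} + 0 | 0 | (0 + 0)) | c.(a.0)\{b,c} | c.0 → --c--▸ n4, --c--▸ n6
  n3 = (0 | 0 | 0\{b} + 0 | 0 | (0 + 0)) | (a.0)\{b,c} | (a.c.0 + (0 | 0 + c.0) + a.(0 | 0 + (0 + 0))) → --a--▸ n5, --a--▸ n6, --a--▸ n7, --c--▸ n8
  n4 = (0 | 0 | 0\{b} + 0 | 0 | (0 + 0)) | c.(a.0)\{b,c} | 0 → --c--▸ n8
  n5 = (0 | 0 | 0\{b} + 0 | 0 | (0 + 0)) | (a.0)\{b,c} | (0 | 0 + (0 + 0)) → --a--▸ n9
  n6 = (0 | 0 | 0\{b} + 0 | 0 | (0 + 0)) | (a.0)\{b,c} | c.0 → --a--▸ n10, --c--▸ n8
  n7 = (0 | 0 | 0\{b} + 0 | 0 | (0 + 0)) | 0\{b,c} | (a.c.0 + (0 | 0 + c.0) + a.(0 | 0 + (0 + 0))) → --a--▸ n10, --a--▸ n9, --c--▸ n11
  n8 = (0 | 0 | 0\{b} + 0 | 0 | (0 + 0)) | (a.0)\{b,c} | 0 → --a--▸ n11
  n9 = (0 | 0 | 0\{b} + 0 | 0 | (0 + 0)) | 0\{b,c} | (0 | 0 + (0 + 0)) → stopped
  n10 = (0 | 0 | 0\{b} + 0 | 0 | (0 + 0)) | 0\{b,c} | c.0 → --c--▸ n11
  n11 = (0 | 0 | 0\{b} + 0 | 0 | (0 + 0)) | 0\{b,c} | 0 → stopped
Trace ⟨aca⟩ through Q, begin at {n0}:
  [1] a ⇒ {n1, n2}
  [2] c ⇒ {n4, n5, n6}
  [3] a ⇒ {n10, n9}
  ✓ Q
Trace ⟨aca⟩ through P, begin at {m0}:
  [1] a ⇒ {m1, m2}
  [2] c ⇒ {m4, m5, m6}
  [3] a ⇒ no successor for P

NO — witness ⟨aca⟩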